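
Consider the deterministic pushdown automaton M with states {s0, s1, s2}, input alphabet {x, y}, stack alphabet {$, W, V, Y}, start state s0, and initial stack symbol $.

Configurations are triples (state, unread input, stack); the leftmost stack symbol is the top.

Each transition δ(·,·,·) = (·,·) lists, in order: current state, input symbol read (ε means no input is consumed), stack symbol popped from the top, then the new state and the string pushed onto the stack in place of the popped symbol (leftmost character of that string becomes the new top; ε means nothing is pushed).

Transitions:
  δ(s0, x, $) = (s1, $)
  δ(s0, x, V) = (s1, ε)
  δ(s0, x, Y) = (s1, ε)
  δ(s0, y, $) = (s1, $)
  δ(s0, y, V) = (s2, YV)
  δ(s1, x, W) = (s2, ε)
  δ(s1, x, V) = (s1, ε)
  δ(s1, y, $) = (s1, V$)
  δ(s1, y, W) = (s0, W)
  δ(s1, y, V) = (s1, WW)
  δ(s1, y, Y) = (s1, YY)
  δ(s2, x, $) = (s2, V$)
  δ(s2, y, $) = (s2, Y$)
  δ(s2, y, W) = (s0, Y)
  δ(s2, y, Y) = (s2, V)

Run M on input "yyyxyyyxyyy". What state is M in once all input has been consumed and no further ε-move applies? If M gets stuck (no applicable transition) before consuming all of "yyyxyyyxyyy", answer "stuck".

stuck

(s0, yyyxyyyxyyy, $)
  read y, top $: go to s1, push $ → (s1, yyxyyyxyyy, $)
  read y, top $: go to s1, push V$ → (s1, yxyyyxyyy, V$)
  read y, top V: go to s1, push WW → (s1, xyyyxyyy, WW$)
  read x, top W: go to s2, push ε → (s2, yyyxyyy, W$)
  read y, top W: go to s0, push Y → (s0, yyxyyy, Y$)
No transition for (s0, y, top Y); M blocks with input yyxyyy remaining.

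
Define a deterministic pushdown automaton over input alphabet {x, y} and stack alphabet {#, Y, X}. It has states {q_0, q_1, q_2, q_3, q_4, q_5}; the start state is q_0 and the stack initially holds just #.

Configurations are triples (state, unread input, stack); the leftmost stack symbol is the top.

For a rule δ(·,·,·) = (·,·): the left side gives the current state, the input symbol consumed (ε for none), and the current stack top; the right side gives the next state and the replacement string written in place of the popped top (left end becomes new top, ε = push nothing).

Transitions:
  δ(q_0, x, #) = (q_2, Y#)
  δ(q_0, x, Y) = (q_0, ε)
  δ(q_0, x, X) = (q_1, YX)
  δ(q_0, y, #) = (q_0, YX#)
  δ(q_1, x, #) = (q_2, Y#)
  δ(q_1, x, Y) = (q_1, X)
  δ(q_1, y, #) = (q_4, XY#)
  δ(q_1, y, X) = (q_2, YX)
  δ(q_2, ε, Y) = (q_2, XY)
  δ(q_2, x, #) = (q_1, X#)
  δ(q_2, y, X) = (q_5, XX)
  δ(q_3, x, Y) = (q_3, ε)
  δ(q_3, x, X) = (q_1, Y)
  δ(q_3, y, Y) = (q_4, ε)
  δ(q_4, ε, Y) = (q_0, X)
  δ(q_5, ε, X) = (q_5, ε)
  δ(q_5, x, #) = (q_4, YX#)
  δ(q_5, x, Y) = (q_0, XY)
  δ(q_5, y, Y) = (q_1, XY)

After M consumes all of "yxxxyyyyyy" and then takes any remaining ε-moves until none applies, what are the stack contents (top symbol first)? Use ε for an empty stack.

(q_0, yxxxyyyyyy, #)
  read y, top #: go to q_0, push YX# → (q_0, xxxyyyyyy, YX#)
  read x, top Y: go to q_0, push ε → (q_0, xxyyyyyy, X#)
  read x, top X: go to q_1, push YX → (q_1, xyyyyyy, YX#)
  read x, top Y: go to q_1, push X → (q_1, yyyyyy, XX#)
  read y, top X: go to q_2, push YX → (q_2, yyyyy, YXX#)
  ε-move, top Y: go to q_2, push XY → (q_2, yyyyy, XYXX#)
  read y, top X: go to q_5, push XX → (q_5, yyyy, XXYXX#)
  ε-move, top X: go to q_5, push ε → (q_5, yyyy, XYXX#)
  ε-move, top X: go to q_5, push ε → (q_5, yyyy, YXX#)
  read y, top Y: go to q_1, push XY → (q_1, yyy, XYXX#)
  read y, top X: go to q_2, push YX → (q_2, yy, YXYXX#)
  ε-move, top Y: go to q_2, push XY → (q_2, yy, XYXYXX#)
  read y, top X: go to q_5, push XX → (q_5, y, XXYXYXX#)
  ε-move, top X: go to q_5, push ε → (q_5, y, XYXYXX#)
  ε-move, top X: go to q_5, push ε → (q_5, y, YXYXX#)
  read y, top Y: go to q_1, push XY → (q_1, ε, XYXYXX#)
All input consumed in state q_1 with stack XYXYXX#.

XYXYXX#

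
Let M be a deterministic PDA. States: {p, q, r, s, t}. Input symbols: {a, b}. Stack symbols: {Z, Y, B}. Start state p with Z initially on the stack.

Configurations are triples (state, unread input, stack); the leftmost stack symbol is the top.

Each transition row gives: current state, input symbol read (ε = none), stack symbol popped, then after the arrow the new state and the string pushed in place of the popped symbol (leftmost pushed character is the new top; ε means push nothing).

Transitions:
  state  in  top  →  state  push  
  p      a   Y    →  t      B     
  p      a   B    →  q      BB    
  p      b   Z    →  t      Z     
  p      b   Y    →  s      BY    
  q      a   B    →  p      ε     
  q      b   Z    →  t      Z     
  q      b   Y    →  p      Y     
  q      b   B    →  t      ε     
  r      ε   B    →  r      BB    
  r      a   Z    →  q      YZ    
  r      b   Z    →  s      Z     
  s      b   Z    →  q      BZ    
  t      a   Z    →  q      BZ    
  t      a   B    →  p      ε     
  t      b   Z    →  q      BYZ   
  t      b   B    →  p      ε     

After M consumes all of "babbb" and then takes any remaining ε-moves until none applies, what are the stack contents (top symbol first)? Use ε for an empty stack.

YZ

(p, babbb, Z)
  read b, top Z: go to t, push Z → (t, abbb, Z)
  read a, top Z: go to q, push BZ → (q, bbb, BZ)
  read b, top B: go to t, push ε → (t, bb, Z)
  read b, top Z: go to q, push BYZ → (q, b, BYZ)
  read b, top B: go to t, push ε → (t, ε, YZ)
All input consumed in state t with stack YZ.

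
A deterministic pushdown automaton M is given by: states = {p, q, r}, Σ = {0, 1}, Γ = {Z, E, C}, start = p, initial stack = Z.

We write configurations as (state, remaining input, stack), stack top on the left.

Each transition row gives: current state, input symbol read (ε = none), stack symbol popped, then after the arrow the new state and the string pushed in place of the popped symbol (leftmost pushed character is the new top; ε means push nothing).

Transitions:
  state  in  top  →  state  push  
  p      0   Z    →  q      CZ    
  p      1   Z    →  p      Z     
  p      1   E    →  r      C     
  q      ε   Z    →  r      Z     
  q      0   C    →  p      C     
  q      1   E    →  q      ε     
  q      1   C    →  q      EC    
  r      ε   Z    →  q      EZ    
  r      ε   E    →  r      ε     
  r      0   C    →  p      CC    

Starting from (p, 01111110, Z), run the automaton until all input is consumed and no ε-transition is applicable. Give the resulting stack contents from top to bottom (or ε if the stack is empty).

CZ

(p, 01111110, Z)
  read 0, top Z: go to q, push CZ → (q, 1111110, CZ)
  read 1, top C: go to q, push EC → (q, 111110, ECZ)
  read 1, top E: go to q, push ε → (q, 11110, CZ)
  read 1, top C: go to q, push EC → (q, 1110, ECZ)
  read 1, top E: go to q, push ε → (q, 110, CZ)
  read 1, top C: go to q, push EC → (q, 10, ECZ)
  read 1, top E: go to q, push ε → (q, 0, CZ)
  read 0, top C: go to p, push C → (p, ε, CZ)
All input consumed in state p with stack CZ.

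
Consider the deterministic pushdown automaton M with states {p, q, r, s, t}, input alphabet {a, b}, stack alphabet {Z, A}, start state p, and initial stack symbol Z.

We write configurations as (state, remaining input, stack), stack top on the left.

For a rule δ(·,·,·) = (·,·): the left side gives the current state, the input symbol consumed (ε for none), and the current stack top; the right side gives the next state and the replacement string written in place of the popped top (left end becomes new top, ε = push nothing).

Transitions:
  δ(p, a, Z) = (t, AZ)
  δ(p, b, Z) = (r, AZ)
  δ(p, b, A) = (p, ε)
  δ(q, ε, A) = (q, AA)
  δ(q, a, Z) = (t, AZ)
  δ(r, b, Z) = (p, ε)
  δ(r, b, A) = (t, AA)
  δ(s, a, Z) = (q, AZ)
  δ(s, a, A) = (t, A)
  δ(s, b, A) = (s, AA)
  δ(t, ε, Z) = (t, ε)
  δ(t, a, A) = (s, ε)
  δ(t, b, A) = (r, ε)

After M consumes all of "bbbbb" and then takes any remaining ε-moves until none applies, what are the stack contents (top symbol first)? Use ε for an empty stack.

(p, bbbbb, Z)
  read b, top Z: go to r, push AZ → (r, bbbb, AZ)
  read b, top A: go to t, push AA → (t, bbb, AAZ)
  read b, top A: go to r, push ε → (r, bb, AZ)
  read b, top A: go to t, push AA → (t, b, AAZ)
  read b, top A: go to r, push ε → (r, ε, AZ)
All input consumed in state r with stack AZ.

AZ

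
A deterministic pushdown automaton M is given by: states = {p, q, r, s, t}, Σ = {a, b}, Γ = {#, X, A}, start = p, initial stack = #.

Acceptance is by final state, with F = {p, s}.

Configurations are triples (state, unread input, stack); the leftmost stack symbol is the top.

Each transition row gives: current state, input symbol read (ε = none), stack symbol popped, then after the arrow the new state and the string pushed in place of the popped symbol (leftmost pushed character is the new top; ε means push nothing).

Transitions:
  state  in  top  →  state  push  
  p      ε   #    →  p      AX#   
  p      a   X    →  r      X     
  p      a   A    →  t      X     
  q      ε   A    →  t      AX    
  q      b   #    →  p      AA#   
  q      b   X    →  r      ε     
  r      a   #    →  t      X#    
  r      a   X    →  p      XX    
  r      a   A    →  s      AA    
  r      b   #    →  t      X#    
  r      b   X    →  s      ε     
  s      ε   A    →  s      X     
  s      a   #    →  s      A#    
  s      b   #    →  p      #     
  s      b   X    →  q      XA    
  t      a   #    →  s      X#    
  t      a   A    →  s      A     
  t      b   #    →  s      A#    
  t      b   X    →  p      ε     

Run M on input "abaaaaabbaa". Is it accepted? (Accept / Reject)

(p, abaaaaabbaa, #)
  ε-move, top #: go to p, push AX# → (p, abaaaaabbaa, AX#)
  read a, top A: go to t, push X → (t, baaaaabbaa, XX#)
  read b, top X: go to p, push ε → (p, aaaaabbaa, X#)
  read a, top X: go to r, push X → (r, aaaabbaa, X#)
  read a, top X: go to p, push XX → (p, aaabbaa, XX#)
  read a, top X: go to r, push X → (r, aabbaa, XX#)
  read a, top X: go to p, push XX → (p, abbaa, XXX#)
  read a, top X: go to r, push X → (r, bbaa, XXX#)
  read b, top X: go to s, push ε → (s, baa, XX#)
  read b, top X: go to q, push XA → (q, aa, XAX#)
No transition applies at (q, aa, XAX#); input not fully consumed.

Reject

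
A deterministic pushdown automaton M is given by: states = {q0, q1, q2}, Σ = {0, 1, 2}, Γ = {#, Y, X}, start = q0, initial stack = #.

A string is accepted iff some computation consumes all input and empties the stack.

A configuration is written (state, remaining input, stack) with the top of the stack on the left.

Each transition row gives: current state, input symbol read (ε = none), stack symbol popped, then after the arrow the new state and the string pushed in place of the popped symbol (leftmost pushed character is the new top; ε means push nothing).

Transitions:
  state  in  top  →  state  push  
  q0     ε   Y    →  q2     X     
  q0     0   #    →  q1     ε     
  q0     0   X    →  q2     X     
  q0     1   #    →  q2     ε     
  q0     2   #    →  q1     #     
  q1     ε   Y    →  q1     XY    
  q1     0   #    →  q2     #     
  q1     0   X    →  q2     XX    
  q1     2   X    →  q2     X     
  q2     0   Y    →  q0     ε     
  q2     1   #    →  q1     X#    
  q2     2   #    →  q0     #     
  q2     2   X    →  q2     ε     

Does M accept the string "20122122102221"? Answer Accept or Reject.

(q0, 20122122102221, #)
  read 2, top #: go to q1, push # → (q1, 0122122102221, #)
  read 0, top #: go to q2, push # → (q2, 122122102221, #)
  read 1, top #: go to q1, push X# → (q1, 22122102221, X#)
  read 2, top X: go to q2, push X → (q2, 2122102221, X#)
  read 2, top X: go to q2, push ε → (q2, 122102221, #)
  read 1, top #: go to q1, push X# → (q1, 22102221, X#)
  read 2, top X: go to q2, push X → (q2, 2102221, X#)
  read 2, top X: go to q2, push ε → (q2, 102221, #)
  read 1, top #: go to q1, push X# → (q1, 02221, X#)
  read 0, top X: go to q2, push XX → (q2, 2221, XX#)
  read 2, top X: go to q2, push ε → (q2, 221, X#)
  read 2, top X: go to q2, push ε → (q2, 21, #)
  read 2, top #: go to q0, push # → (q0, 1, #)
  read 1, top #: go to q2, push ε → (q2, ε, ε)
All input consumed and the stack is empty.

Accept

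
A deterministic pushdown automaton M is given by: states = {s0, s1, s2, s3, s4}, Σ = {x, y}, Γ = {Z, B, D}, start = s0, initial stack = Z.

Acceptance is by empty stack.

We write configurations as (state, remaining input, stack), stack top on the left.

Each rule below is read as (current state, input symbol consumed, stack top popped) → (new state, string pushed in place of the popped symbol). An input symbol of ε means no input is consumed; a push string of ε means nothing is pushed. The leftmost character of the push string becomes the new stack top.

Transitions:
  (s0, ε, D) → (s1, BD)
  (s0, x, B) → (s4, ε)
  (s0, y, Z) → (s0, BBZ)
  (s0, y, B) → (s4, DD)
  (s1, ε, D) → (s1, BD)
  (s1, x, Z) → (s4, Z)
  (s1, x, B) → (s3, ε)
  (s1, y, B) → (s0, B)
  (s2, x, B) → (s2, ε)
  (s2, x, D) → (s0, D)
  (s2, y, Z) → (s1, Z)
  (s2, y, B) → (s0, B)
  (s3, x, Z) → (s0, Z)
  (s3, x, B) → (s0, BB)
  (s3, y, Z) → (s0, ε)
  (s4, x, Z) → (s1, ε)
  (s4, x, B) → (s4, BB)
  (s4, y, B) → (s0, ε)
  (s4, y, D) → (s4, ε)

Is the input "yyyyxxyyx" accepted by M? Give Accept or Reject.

Reject

(s0, yyyyxxyyx, Z)
  read y, top Z: go to s0, push BBZ → (s0, yyyxxyyx, BBZ)
  read y, top B: go to s4, push DD → (s4, yyxxyyx, DDBZ)
  read y, top D: go to s4, push ε → (s4, yxxyyx, DBZ)
  read y, top D: go to s4, push ε → (s4, xxyyx, BZ)
  read x, top B: go to s4, push BB → (s4, xyyx, BBZ)
  read x, top B: go to s4, push BB → (s4, yyx, BBBZ)
  read y, top B: go to s0, push ε → (s0, yx, BBZ)
  read y, top B: go to s4, push DD → (s4, x, DDBZ)
No transition applies at (s4, x, DDBZ); input not fully consumed.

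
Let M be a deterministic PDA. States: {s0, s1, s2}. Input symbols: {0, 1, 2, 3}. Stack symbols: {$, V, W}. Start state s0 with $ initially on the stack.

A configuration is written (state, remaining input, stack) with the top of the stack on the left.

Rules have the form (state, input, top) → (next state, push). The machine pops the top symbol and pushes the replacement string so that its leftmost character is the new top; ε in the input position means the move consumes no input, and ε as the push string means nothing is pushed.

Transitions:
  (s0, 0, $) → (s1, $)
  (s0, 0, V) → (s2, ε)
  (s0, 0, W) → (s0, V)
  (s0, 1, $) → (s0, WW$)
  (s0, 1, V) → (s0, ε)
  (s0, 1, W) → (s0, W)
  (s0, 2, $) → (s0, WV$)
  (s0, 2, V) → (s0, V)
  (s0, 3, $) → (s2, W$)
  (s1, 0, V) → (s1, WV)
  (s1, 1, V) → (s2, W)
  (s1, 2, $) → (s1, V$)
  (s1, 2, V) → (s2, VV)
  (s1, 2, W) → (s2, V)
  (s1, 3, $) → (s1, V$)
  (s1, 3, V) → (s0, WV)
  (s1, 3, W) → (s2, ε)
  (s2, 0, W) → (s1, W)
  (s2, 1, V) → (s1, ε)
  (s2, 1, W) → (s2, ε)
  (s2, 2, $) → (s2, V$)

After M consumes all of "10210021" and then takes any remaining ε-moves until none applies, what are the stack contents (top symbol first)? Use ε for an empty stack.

(s0, 10210021, $) ⊢ (s0, 0210021, WW$) ⊢ (s0, 210021, VW$) ⊢ (s0, 10021, VW$) ⊢ (s0, 0021, W$) ⊢ (s0, 021, V$) ⊢ (s2, 21, $) ⊢ (s2, 1, V$) ⊢ (s1, ε, $)
All input consumed in state s1 with stack $.

$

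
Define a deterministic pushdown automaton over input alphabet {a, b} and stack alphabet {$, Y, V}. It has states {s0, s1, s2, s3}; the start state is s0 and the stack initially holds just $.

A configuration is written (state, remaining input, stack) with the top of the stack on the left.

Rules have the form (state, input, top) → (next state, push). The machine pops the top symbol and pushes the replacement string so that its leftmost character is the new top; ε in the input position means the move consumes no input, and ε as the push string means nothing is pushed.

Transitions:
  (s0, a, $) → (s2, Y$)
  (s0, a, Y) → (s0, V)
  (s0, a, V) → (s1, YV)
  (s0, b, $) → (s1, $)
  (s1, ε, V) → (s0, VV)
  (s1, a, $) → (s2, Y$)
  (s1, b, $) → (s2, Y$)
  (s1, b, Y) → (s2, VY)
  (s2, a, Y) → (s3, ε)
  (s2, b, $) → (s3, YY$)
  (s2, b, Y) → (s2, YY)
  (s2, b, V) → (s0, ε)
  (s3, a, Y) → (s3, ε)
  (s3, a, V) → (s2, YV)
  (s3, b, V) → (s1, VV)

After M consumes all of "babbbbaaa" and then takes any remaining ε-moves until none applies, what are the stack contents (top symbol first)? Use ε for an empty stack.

(s0, babbbbaaa, $) ⊢ (s1, abbbbaaa, $) ⊢ (s2, bbbbaaa, Y$) ⊢ (s2, bbbaaa, YY$) ⊢ (s2, bbaaa, YYY$) ⊢ (s2, baaa, YYYY$) ⊢ (s2, aaa, YYYYY$) ⊢ (s3, aa, YYYY$) ⊢ (s3, a, YYY$) ⊢ (s3, ε, YY$)
All input consumed in state s3 with stack YY$.

YY$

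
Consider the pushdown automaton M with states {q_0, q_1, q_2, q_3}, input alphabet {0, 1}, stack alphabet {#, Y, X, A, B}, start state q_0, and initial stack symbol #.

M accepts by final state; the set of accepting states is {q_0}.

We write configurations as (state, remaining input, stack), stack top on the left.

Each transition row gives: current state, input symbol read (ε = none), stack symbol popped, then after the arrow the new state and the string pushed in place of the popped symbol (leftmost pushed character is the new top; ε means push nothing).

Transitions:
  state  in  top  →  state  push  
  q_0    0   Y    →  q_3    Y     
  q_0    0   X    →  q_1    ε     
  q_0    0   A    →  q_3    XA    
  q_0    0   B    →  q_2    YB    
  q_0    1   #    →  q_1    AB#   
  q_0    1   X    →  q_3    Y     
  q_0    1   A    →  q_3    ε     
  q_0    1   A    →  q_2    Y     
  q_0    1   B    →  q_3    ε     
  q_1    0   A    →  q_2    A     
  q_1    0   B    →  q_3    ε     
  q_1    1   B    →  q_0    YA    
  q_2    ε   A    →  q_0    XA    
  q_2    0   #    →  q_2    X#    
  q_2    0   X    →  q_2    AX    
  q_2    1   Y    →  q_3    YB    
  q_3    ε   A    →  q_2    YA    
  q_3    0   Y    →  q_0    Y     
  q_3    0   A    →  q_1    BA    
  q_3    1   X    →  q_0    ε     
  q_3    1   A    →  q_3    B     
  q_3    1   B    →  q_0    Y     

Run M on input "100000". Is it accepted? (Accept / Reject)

Accept

One accepting computation: (q_0, 100000, #) ⊢ (q_1, 00000, AB#) ⊢ (q_2, 0000, AB#) ⊢ (q_0, 0000, XAB#) ⊢ (q_1, 000, AB#) ⊢ (q_2, 00, AB#) ⊢ (q_0, 00, XAB#) ⊢ (q_1, 0, AB#) ⊢ (q_2, ε, AB#) ⊢ (q_0, ε, XAB#)
All input consumed and state q_0 ∈ F.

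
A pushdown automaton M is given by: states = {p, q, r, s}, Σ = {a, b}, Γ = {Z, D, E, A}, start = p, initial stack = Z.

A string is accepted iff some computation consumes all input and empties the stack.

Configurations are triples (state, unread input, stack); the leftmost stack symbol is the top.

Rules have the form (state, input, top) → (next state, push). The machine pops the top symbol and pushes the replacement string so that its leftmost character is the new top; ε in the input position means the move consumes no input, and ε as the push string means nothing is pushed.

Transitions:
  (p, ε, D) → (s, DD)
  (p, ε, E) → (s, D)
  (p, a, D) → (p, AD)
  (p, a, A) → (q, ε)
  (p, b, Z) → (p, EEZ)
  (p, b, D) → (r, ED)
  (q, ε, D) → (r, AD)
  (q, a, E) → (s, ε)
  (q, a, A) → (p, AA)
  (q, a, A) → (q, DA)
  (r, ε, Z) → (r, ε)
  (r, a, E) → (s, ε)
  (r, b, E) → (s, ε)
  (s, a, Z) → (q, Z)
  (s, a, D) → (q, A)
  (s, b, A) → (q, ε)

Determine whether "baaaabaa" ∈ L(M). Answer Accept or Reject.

Reject

No computation consumes all input and empties the stack.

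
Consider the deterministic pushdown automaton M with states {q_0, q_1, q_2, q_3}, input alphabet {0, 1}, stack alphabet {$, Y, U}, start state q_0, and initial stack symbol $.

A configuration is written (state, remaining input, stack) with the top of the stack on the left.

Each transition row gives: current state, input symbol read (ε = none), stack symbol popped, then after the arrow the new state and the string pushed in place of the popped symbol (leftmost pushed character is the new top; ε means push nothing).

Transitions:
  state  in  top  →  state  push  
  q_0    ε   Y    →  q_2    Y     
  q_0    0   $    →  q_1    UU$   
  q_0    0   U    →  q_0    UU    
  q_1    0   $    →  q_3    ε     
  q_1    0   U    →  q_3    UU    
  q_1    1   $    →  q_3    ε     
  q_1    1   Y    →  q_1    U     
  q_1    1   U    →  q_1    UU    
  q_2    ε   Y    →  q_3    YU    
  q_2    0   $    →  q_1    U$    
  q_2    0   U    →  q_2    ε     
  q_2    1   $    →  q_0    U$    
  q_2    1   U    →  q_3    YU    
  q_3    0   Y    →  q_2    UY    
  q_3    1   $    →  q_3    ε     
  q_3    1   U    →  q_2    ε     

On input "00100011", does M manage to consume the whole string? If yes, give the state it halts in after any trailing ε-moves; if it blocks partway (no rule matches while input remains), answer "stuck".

(q_0, 00100011, $)
  read 0, top $: go to q_1, push UU$ → (q_1, 0100011, UU$)
  read 0, top U: go to q_3, push UU → (q_3, 100011, UUU$)
  read 1, top U: go to q_2, push ε → (q_2, 00011, UU$)
  read 0, top U: go to q_2, push ε → (q_2, 0011, U$)
  read 0, top U: go to q_2, push ε → (q_2, 011, $)
  read 0, top $: go to q_1, push U$ → (q_1, 11, U$)
  read 1, top U: go to q_1, push UU → (q_1, 1, UU$)
  read 1, top U: go to q_1, push UU → (q_1, ε, UUU$)
All input consumed; M is in state q_1.

q_1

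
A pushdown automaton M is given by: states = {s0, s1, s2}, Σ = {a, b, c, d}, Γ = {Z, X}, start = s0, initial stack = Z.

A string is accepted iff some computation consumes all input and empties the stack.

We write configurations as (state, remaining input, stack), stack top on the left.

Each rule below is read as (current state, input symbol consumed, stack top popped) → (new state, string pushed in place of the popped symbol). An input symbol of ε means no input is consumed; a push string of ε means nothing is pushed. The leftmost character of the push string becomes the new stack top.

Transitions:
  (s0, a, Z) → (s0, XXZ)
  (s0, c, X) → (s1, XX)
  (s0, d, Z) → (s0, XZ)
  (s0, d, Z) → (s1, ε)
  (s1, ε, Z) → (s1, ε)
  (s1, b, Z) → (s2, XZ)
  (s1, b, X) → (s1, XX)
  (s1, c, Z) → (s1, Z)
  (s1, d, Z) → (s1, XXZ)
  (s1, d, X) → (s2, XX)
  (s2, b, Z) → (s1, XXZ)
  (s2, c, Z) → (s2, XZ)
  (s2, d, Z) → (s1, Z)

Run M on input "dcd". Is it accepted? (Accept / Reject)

No computation consumes all input and empties the stack.

Reject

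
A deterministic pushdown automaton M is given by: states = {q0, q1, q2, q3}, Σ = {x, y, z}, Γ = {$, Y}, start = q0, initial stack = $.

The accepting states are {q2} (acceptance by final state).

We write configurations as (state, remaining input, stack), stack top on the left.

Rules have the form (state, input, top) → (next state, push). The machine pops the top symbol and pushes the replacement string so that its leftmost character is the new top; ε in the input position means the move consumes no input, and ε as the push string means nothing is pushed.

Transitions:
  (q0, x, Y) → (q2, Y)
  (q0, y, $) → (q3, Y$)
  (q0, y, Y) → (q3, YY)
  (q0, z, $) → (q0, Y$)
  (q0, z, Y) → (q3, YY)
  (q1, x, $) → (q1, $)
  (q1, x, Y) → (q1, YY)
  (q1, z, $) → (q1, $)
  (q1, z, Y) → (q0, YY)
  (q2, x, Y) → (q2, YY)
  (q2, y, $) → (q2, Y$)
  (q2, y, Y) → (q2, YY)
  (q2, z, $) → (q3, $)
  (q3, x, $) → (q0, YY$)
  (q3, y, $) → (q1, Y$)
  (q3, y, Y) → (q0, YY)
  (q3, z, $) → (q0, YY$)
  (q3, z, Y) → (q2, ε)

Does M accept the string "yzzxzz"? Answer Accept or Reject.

(q0, yzzxzz, $)
  read y, top $: go to q3, push Y$ → (q3, zzxzz, Y$)
  read z, top Y: go to q2, push ε → (q2, zxzz, $)
  read z, top $: go to q3, push $ → (q3, xzz, $)
  read x, top $: go to q0, push YY$ → (q0, zz, YY$)
  read z, top Y: go to q3, push YY → (q3, z, YYY$)
  read z, top Y: go to q2, push ε → (q2, ε, YY$)
All input consumed; state q2 ∈ F.

Accept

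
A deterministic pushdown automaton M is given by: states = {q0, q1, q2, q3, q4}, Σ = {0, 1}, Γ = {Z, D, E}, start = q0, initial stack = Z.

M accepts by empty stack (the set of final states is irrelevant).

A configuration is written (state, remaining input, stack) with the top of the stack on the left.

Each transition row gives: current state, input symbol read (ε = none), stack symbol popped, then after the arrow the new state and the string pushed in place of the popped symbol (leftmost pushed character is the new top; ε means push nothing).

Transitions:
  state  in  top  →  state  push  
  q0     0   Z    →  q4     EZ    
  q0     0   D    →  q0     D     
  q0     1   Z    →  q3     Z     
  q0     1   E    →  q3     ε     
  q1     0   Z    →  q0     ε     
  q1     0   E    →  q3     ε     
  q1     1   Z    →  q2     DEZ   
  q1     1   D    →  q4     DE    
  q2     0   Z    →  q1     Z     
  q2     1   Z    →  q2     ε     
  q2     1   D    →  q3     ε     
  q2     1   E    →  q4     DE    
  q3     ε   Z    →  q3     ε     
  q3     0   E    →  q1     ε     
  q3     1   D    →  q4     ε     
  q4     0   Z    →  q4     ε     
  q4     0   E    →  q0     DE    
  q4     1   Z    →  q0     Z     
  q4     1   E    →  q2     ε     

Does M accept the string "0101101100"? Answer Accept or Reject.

Accept

(q0, 0101101100, Z) ⊢ (q4, 101101100, EZ) ⊢ (q2, 01101100, Z) ⊢ (q1, 1101100, Z) ⊢ (q2, 101100, DEZ) ⊢ (q3, 01100, EZ) ⊢ (q1, 1100, Z) ⊢ (q2, 100, DEZ) ⊢ (q3, 00, EZ) ⊢ (q1, 0, Z) ⊢ (q0, ε, ε)
All input consumed and the stack is empty.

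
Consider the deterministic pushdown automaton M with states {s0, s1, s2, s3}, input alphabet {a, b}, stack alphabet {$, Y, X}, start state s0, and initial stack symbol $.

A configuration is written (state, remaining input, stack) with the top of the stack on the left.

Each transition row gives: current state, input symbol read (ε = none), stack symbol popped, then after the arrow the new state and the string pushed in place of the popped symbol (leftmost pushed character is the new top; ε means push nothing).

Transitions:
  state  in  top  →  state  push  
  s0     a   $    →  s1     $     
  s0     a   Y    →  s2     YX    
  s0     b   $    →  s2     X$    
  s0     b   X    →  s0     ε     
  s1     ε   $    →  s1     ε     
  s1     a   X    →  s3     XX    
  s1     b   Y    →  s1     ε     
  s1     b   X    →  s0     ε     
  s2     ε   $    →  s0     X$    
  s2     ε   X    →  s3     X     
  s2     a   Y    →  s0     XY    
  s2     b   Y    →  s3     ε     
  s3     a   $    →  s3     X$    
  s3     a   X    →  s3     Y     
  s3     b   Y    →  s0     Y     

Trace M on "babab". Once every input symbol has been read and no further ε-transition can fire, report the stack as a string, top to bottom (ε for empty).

(s0, babab, $)
  read b, top $: go to s2, push X$ → (s2, abab, X$)
  ε-move, top X: go to s3, push X → (s3, abab, X$)
  read a, top X: go to s3, push Y → (s3, bab, Y$)
  read b, top Y: go to s0, push Y → (s0, ab, Y$)
  read a, top Y: go to s2, push YX → (s2, b, YX$)
  read b, top Y: go to s3, push ε → (s3, ε, X$)
All input consumed in state s3 with stack X$.

X$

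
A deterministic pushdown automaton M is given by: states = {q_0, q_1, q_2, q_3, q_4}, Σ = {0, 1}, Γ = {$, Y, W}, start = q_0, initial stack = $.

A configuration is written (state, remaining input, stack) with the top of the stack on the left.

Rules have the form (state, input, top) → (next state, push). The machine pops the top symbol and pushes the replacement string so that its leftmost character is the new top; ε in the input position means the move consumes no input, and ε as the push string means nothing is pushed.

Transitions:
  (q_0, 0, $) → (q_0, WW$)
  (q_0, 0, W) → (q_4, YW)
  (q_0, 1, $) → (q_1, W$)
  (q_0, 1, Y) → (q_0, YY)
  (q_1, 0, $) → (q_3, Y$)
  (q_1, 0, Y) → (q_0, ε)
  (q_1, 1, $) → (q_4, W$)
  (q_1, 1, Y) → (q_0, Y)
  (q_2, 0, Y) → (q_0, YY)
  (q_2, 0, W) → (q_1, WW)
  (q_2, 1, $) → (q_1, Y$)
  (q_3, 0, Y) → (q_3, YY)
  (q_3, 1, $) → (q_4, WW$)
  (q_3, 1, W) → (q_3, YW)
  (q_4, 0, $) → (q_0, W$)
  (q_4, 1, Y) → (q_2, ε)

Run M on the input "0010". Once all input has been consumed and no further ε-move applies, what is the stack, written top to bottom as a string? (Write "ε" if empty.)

(q_0, 0010, $)
  read 0, top $: go to q_0, push WW$ → (q_0, 010, WW$)
  read 0, top W: go to q_4, push YW → (q_4, 10, YWW$)
  read 1, top Y: go to q_2, push ε → (q_2, 0, WW$)
  read 0, top W: go to q_1, push WW → (q_1, ε, WWW$)
All input consumed in state q_1 with stack WWW$.

WWW$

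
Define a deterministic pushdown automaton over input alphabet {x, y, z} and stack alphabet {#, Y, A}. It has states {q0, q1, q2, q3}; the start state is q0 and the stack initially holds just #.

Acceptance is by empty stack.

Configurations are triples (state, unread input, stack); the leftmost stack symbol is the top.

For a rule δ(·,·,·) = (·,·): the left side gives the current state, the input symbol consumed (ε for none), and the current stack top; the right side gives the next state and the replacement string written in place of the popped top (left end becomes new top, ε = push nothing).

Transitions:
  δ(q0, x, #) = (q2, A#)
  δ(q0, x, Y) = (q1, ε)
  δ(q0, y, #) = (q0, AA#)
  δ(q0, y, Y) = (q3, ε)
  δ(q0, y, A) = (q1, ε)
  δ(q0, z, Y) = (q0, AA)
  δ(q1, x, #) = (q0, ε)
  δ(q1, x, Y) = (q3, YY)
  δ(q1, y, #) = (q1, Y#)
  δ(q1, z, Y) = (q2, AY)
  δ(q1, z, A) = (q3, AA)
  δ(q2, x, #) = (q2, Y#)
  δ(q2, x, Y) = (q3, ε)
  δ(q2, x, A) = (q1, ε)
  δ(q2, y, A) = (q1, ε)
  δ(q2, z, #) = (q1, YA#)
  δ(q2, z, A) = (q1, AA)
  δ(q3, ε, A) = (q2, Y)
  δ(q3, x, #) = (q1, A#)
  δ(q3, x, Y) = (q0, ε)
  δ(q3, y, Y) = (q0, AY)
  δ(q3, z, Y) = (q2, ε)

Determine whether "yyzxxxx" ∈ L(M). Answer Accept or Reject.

(q0, yyzxxxx, #) ⊢ (q0, yzxxxx, AA#) ⊢ (q1, zxxxx, A#) ⊢ (q3, xxxx, AA#) ⊢ (q2, xxxx, YA#) ⊢ (q3, xxx, A#) ⊢ (q2, xxx, Y#) ⊢ (q3, xx, #) ⊢ (q1, x, A#)
No transition applies at (q1, x, A#); input not fully consumed.

Reject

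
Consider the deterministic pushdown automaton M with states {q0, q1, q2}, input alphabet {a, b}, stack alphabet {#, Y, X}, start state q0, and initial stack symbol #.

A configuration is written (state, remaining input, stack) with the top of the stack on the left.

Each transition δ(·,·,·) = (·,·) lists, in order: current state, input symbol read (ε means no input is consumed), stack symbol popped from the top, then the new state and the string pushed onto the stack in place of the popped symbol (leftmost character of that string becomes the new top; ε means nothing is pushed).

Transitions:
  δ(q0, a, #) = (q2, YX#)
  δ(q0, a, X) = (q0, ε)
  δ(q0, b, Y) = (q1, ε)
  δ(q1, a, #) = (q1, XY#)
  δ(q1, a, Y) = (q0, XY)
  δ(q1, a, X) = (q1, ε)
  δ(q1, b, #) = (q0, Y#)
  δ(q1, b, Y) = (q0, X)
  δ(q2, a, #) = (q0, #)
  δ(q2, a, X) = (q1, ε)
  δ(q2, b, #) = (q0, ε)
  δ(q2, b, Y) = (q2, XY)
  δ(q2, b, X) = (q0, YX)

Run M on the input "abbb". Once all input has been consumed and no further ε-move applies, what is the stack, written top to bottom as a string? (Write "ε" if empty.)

(q0, abbb, #)
  read a, top #: go to q2, push YX# → (q2, bbb, YX#)
  read b, top Y: go to q2, push XY → (q2, bb, XYX#)
  read b, top X: go to q0, push YX → (q0, b, YXYX#)
  read b, top Y: go to q1, push ε → (q1, ε, XYX#)
All input consumed in state q1 with stack XYX#.

XYX#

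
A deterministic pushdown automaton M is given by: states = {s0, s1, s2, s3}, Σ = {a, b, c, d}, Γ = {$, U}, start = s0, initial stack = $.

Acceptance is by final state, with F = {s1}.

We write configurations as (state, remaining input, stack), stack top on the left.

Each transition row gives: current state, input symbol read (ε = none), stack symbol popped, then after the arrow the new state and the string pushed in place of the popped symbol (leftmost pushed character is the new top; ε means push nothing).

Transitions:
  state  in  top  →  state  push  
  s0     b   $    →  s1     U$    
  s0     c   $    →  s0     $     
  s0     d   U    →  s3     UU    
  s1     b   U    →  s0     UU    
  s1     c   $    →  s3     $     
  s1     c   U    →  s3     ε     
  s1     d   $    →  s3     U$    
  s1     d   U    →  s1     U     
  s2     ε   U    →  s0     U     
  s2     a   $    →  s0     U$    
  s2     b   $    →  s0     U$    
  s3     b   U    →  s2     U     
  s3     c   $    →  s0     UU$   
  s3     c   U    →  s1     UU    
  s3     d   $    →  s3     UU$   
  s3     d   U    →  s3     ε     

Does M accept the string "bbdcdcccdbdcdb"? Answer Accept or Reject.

Reject

(s0, bbdcdcccdbdcdb, $)
  read b, top $: go to s1, push U$ → (s1, bdcdcccdbdcdb, U$)
  read b, top U: go to s0, push UU → (s0, dcdcccdbdcdb, UU$)
  read d, top U: go to s3, push UU → (s3, cdcccdbdcdb, UUU$)
  read c, top U: go to s1, push UU → (s1, dcccdbdcdb, UUUU$)
  read d, top U: go to s1, push U → (s1, cccdbdcdb, UUUU$)
  read c, top U: go to s3, push ε → (s3, ccdbdcdb, UUU$)
  read c, top U: go to s1, push UU → (s1, cdbdcdb, UUUU$)
  read c, top U: go to s3, push ε → (s3, dbdcdb, UUU$)
  read d, top U: go to s3, push ε → (s3, bdcdb, UU$)
  read b, top U: go to s2, push U → (s2, dcdb, UU$)
  ε-move, top U: go to s0, push U → (s0, dcdb, UU$)
  read d, top U: go to s3, push UU → (s3, cdb, UUU$)
  read c, top U: go to s1, push UU → (s1, db, UUUU$)
  read d, top U: go to s1, push U → (s1, b, UUUU$)
  read b, top U: go to s0, push UU → (s0, ε, UUUUU$)
All input consumed; state s0 ∉ F and no further ε-move applies.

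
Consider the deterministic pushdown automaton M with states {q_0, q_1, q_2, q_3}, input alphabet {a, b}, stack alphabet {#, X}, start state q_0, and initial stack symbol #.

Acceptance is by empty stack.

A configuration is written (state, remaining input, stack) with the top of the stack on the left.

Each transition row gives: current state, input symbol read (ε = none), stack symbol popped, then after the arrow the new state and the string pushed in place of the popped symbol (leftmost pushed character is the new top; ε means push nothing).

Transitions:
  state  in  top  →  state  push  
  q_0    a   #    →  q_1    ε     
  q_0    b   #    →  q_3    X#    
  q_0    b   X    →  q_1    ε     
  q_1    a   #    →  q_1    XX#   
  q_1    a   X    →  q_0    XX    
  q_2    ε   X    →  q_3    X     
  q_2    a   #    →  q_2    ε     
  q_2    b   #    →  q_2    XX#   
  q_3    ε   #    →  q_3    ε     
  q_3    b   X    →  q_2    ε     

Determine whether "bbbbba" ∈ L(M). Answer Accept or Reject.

(q_0, bbbbba, #)
  read b, top #: go to q_3, push X# → (q_3, bbbba, X#)
  read b, top X: go to q_2, push ε → (q_2, bbba, #)
  read b, top #: go to q_2, push XX# → (q_2, bba, XX#)
  ε-move, top X: go to q_3, push X → (q_3, bba, XX#)
  read b, top X: go to q_2, push ε → (q_2, ba, X#)
  ε-move, top X: go to q_3, push X → (q_3, ba, X#)
  read b, top X: go to q_2, push ε → (q_2, a, #)
  read a, top #: go to q_2, push ε → (q_2, ε, ε)
All input consumed and the stack is empty.

Accept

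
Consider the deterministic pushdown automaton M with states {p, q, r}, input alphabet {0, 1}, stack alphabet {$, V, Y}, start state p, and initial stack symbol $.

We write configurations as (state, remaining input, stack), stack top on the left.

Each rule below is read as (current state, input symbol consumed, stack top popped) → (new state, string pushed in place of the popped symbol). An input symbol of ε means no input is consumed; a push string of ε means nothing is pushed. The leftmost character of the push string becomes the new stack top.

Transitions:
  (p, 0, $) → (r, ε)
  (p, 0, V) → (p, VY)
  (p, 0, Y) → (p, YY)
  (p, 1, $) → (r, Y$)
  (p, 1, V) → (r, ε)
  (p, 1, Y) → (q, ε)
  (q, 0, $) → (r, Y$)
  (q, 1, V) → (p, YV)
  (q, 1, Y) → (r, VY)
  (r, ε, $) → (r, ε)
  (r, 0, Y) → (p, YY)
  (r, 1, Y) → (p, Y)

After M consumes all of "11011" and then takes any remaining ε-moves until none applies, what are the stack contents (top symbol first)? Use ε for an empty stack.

VY$

(p, 11011, $)
  read 1, top $: go to r, push Y$ → (r, 1011, Y$)
  read 1, top Y: go to p, push Y → (p, 011, Y$)
  read 0, top Y: go to p, push YY → (p, 11, YY$)
  read 1, top Y: go to q, push ε → (q, 1, Y$)
  read 1, top Y: go to r, push VY → (r, ε, VY$)
All input consumed in state r with stack VY$.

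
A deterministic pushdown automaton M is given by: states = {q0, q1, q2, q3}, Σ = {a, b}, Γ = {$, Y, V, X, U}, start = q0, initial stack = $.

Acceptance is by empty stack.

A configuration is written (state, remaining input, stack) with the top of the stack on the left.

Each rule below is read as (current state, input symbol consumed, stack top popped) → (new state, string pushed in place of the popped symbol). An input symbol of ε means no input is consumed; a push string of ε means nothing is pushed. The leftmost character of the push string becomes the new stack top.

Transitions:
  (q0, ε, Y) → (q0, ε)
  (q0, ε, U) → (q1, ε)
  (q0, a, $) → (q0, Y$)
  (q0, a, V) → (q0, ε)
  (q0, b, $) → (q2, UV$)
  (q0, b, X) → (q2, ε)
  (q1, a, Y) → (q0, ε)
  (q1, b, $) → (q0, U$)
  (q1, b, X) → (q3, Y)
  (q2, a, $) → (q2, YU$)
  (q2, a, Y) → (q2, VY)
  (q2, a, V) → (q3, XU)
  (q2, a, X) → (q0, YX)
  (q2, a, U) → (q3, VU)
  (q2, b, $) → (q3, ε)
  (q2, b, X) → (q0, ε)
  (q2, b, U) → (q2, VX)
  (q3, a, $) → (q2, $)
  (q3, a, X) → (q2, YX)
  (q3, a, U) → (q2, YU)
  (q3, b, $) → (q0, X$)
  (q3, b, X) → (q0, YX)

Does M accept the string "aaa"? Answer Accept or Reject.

(q0, aaa, $) ⊢ (q0, aa, Y$) ⊢ (q0, aa, $) ⊢ (q0, a, Y$) ⊢ (q0, a, $) ⊢ (q0, ε, Y$) ⊢ (q0, ε, $)
All input consumed; stack is $, not empty, and no further ε-move applies.

Reject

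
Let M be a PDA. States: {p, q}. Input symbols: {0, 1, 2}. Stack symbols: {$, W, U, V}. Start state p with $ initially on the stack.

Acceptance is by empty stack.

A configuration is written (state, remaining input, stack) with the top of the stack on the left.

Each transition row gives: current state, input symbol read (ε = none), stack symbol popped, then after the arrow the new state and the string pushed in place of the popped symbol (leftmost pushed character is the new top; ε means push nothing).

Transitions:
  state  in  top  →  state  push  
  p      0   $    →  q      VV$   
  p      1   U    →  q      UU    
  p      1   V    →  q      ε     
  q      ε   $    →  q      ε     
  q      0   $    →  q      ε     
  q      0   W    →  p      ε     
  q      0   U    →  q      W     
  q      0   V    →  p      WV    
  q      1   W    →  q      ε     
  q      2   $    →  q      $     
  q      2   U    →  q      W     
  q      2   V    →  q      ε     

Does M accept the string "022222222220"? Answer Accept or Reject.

Accept

One accepting computation: (p, 022222222220, $) ⊢ (q, 22222222220, VV$) ⊢ (q, 2222222220, V$) ⊢ (q, 222222220, $) ⊢ (q, 22222220, $) ⊢ (q, 2222220, $) ⊢ (q, 222220, $) ⊢ (q, 22220, $) ⊢ (q, 2220, $) ⊢ (q, 220, $) ⊢ (q, 20, $) ⊢ (q, 0, $) ⊢ (q, ε, ε)
All input consumed and the stack is empty.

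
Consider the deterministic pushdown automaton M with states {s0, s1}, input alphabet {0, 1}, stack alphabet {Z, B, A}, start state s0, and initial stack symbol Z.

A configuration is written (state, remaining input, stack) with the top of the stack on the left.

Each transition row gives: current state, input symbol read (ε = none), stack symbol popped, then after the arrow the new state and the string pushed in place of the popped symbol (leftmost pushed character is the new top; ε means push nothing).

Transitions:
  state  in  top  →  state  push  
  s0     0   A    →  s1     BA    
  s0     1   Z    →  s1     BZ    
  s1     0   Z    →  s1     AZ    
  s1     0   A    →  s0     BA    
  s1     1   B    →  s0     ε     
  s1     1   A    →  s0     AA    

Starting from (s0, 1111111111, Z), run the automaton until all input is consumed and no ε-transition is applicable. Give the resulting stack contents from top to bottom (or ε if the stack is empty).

Z

(s0, 1111111111, Z) ⊢ (s1, 111111111, BZ) ⊢ (s0, 11111111, Z) ⊢ (s1, 1111111, BZ) ⊢ (s0, 111111, Z) ⊢ (s1, 11111, BZ) ⊢ (s0, 1111, Z) ⊢ (s1, 111, BZ) ⊢ (s0, 11, Z) ⊢ (s1, 1, BZ) ⊢ (s0, ε, Z)
All input consumed in state s0 with stack Z.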